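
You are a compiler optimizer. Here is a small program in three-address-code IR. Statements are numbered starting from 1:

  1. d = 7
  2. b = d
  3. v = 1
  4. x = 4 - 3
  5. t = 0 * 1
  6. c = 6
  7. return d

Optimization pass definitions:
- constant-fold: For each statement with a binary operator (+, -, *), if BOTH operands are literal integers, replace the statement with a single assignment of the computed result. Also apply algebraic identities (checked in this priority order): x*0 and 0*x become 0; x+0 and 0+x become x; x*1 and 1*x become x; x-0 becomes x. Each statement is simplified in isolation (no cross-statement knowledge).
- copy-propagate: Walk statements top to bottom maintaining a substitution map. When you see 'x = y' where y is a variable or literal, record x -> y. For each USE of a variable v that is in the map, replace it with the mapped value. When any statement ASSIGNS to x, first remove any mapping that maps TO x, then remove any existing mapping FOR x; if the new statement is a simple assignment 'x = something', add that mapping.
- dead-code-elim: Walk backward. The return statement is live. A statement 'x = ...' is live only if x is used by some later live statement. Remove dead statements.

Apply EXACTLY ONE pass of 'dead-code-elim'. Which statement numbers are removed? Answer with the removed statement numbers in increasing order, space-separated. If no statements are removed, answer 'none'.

Backward liveness scan:
Stmt 1 'd = 7': KEEP (d is live); live-in = []
Stmt 2 'b = d': DEAD (b not in live set ['d'])
Stmt 3 'v = 1': DEAD (v not in live set ['d'])
Stmt 4 'x = 4 - 3': DEAD (x not in live set ['d'])
Stmt 5 't = 0 * 1': DEAD (t not in live set ['d'])
Stmt 6 'c = 6': DEAD (c not in live set ['d'])
Stmt 7 'return d': KEEP (return); live-in = ['d']
Removed statement numbers: [2, 3, 4, 5, 6]
Surviving IR:
  d = 7
  return d

Answer: 2 3 4 5 6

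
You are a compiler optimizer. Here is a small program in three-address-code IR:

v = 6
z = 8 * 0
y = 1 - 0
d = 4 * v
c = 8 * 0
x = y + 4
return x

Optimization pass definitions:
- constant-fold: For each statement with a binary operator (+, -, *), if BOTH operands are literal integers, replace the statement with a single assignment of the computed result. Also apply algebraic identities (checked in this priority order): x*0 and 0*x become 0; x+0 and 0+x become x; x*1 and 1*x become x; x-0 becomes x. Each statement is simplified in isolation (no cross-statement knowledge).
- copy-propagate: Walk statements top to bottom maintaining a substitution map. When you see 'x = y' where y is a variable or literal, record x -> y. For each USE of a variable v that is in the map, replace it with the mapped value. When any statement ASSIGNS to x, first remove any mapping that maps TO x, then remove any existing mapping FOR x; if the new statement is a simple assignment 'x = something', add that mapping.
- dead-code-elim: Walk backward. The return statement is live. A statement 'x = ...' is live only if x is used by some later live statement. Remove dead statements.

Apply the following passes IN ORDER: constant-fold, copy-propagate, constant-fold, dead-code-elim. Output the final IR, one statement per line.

Answer: x = 5
return x

Derivation:
Initial IR:
  v = 6
  z = 8 * 0
  y = 1 - 0
  d = 4 * v
  c = 8 * 0
  x = y + 4
  return x
After constant-fold (7 stmts):
  v = 6
  z = 0
  y = 1
  d = 4 * v
  c = 0
  x = y + 4
  return x
After copy-propagate (7 stmts):
  v = 6
  z = 0
  y = 1
  d = 4 * 6
  c = 0
  x = 1 + 4
  return x
After constant-fold (7 stmts):
  v = 6
  z = 0
  y = 1
  d = 24
  c = 0
  x = 5
  return x
After dead-code-elim (2 stmts):
  x = 5
  return x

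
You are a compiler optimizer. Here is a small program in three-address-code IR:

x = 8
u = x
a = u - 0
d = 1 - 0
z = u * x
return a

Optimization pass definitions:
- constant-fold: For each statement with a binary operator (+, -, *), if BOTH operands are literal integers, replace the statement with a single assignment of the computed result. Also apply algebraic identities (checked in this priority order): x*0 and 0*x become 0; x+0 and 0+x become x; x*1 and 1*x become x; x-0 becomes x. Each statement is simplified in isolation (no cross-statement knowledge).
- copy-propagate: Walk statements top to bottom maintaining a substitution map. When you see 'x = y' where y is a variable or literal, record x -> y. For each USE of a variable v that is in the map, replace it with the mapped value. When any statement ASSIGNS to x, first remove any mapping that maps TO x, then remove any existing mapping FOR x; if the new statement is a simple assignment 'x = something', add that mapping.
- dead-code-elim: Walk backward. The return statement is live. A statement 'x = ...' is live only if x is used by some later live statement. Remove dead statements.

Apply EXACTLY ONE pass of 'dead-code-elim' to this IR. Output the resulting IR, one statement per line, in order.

Answer: x = 8
u = x
a = u - 0
return a

Derivation:
Applying dead-code-elim statement-by-statement:
  [6] return a  -> KEEP (return); live=['a']
  [5] z = u * x  -> DEAD (z not live)
  [4] d = 1 - 0  -> DEAD (d not live)
  [3] a = u - 0  -> KEEP; live=['u']
  [2] u = x  -> KEEP; live=['x']
  [1] x = 8  -> KEEP; live=[]
Result (4 stmts):
  x = 8
  u = x
  a = u - 0
  return a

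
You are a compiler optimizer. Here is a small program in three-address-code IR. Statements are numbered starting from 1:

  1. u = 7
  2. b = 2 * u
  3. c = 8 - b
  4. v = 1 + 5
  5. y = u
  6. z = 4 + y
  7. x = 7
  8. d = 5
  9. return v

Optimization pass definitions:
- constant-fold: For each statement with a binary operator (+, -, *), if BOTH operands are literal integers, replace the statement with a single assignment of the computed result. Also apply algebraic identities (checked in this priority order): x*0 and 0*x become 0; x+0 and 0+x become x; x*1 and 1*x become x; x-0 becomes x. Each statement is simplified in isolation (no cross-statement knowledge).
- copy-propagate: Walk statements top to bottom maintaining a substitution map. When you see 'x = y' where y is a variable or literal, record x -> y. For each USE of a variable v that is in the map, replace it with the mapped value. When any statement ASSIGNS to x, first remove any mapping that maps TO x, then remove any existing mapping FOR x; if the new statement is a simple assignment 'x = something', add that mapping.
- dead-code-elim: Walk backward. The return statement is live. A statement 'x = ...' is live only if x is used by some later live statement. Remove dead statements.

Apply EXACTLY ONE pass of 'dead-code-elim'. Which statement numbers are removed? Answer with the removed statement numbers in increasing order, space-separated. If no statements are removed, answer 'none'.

Backward liveness scan:
Stmt 1 'u = 7': DEAD (u not in live set [])
Stmt 2 'b = 2 * u': DEAD (b not in live set [])
Stmt 3 'c = 8 - b': DEAD (c not in live set [])
Stmt 4 'v = 1 + 5': KEEP (v is live); live-in = []
Stmt 5 'y = u': DEAD (y not in live set ['v'])
Stmt 6 'z = 4 + y': DEAD (z not in live set ['v'])
Stmt 7 'x = 7': DEAD (x not in live set ['v'])
Stmt 8 'd = 5': DEAD (d not in live set ['v'])
Stmt 9 'return v': KEEP (return); live-in = ['v']
Removed statement numbers: [1, 2, 3, 5, 6, 7, 8]
Surviving IR:
  v = 1 + 5
  return v

Answer: 1 2 3 5 6 7 8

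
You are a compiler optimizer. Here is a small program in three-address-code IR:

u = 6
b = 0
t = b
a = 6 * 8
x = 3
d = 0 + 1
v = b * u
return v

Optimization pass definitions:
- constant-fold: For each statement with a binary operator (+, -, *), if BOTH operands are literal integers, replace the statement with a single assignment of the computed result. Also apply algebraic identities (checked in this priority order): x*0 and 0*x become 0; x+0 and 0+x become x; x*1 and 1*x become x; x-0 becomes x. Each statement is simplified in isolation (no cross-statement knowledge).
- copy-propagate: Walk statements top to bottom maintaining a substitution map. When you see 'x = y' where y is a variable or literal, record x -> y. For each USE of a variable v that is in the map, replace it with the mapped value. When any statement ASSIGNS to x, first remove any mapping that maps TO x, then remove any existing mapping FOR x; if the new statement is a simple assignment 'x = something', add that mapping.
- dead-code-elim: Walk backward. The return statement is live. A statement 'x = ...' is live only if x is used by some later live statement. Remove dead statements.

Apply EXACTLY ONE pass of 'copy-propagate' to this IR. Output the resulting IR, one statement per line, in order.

Applying copy-propagate statement-by-statement:
  [1] u = 6  (unchanged)
  [2] b = 0  (unchanged)
  [3] t = b  -> t = 0
  [4] a = 6 * 8  (unchanged)
  [5] x = 3  (unchanged)
  [6] d = 0 + 1  (unchanged)
  [7] v = b * u  -> v = 0 * 6
  [8] return v  (unchanged)
Result (8 stmts):
  u = 6
  b = 0
  t = 0
  a = 6 * 8
  x = 3
  d = 0 + 1
  v = 0 * 6
  return v

Answer: u = 6
b = 0
t = 0
a = 6 * 8
x = 3
d = 0 + 1
v = 0 * 6
return v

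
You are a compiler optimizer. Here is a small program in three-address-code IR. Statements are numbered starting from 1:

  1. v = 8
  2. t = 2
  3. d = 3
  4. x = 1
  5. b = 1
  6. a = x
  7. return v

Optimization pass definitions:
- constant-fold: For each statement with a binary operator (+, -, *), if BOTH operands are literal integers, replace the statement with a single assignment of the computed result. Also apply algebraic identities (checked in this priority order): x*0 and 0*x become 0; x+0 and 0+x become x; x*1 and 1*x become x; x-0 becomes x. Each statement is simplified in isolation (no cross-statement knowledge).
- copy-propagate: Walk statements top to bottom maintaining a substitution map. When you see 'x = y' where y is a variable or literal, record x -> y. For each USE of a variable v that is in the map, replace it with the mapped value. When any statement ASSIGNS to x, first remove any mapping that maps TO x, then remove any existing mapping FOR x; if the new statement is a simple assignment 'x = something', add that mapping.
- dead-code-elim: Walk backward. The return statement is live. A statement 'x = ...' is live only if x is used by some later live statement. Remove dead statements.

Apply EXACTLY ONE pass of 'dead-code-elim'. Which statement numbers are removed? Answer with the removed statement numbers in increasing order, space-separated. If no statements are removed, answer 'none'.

Answer: 2 3 4 5 6

Derivation:
Backward liveness scan:
Stmt 1 'v = 8': KEEP (v is live); live-in = []
Stmt 2 't = 2': DEAD (t not in live set ['v'])
Stmt 3 'd = 3': DEAD (d not in live set ['v'])
Stmt 4 'x = 1': DEAD (x not in live set ['v'])
Stmt 5 'b = 1': DEAD (b not in live set ['v'])
Stmt 6 'a = x': DEAD (a not in live set ['v'])
Stmt 7 'return v': KEEP (return); live-in = ['v']
Removed statement numbers: [2, 3, 4, 5, 6]
Surviving IR:
  v = 8
  return v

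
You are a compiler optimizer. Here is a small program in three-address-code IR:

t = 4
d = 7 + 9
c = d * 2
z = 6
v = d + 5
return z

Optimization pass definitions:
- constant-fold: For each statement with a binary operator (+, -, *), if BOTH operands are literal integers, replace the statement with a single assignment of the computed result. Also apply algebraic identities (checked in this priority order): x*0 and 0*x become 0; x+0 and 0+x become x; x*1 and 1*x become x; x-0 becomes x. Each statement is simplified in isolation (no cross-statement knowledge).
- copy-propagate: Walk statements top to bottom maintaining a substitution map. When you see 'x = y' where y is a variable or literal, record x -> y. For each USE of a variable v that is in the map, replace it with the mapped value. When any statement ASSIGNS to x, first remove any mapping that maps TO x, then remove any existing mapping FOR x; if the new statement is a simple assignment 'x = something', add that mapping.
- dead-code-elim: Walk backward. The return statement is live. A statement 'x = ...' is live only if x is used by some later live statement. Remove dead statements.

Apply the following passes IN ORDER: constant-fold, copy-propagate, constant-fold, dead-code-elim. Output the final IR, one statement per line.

Initial IR:
  t = 4
  d = 7 + 9
  c = d * 2
  z = 6
  v = d + 5
  return z
After constant-fold (6 stmts):
  t = 4
  d = 16
  c = d * 2
  z = 6
  v = d + 5
  return z
After copy-propagate (6 stmts):
  t = 4
  d = 16
  c = 16 * 2
  z = 6
  v = 16 + 5
  return 6
After constant-fold (6 stmts):
  t = 4
  d = 16
  c = 32
  z = 6
  v = 21
  return 6
After dead-code-elim (1 stmts):
  return 6

Answer: return 6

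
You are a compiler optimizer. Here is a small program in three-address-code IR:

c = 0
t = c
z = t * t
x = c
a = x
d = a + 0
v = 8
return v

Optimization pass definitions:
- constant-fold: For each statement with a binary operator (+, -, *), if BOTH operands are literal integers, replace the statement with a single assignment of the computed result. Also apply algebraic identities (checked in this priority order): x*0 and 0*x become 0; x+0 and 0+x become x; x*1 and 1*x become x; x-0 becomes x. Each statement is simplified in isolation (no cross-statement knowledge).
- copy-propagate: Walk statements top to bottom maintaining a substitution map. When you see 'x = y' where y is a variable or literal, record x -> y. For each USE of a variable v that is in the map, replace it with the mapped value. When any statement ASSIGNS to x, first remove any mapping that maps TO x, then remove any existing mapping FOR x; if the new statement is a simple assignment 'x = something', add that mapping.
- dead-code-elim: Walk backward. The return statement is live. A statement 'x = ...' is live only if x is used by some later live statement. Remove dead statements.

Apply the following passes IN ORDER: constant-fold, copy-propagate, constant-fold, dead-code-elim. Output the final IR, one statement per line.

Initial IR:
  c = 0
  t = c
  z = t * t
  x = c
  a = x
  d = a + 0
  v = 8
  return v
After constant-fold (8 stmts):
  c = 0
  t = c
  z = t * t
  x = c
  a = x
  d = a
  v = 8
  return v
After copy-propagate (8 stmts):
  c = 0
  t = 0
  z = 0 * 0
  x = 0
  a = 0
  d = 0
  v = 8
  return 8
After constant-fold (8 stmts):
  c = 0
  t = 0
  z = 0
  x = 0
  a = 0
  d = 0
  v = 8
  return 8
After dead-code-elim (1 stmts):
  return 8

Answer: return 8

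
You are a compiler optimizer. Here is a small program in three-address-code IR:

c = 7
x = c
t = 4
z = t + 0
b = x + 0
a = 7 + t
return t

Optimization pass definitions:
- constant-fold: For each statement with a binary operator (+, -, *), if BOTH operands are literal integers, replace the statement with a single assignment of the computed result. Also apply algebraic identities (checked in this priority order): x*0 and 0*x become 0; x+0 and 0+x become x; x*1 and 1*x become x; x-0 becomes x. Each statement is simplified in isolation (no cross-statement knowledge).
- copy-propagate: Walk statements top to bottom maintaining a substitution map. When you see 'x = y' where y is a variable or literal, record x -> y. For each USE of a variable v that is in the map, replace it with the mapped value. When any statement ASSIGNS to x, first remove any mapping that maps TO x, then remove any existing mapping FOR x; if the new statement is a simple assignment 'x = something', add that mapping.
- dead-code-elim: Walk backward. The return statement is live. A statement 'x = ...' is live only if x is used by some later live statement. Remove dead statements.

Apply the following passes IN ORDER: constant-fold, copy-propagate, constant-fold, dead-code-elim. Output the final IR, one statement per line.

Answer: return 4

Derivation:
Initial IR:
  c = 7
  x = c
  t = 4
  z = t + 0
  b = x + 0
  a = 7 + t
  return t
After constant-fold (7 stmts):
  c = 7
  x = c
  t = 4
  z = t
  b = x
  a = 7 + t
  return t
After copy-propagate (7 stmts):
  c = 7
  x = 7
  t = 4
  z = 4
  b = 7
  a = 7 + 4
  return 4
After constant-fold (7 stmts):
  c = 7
  x = 7
  t = 4
  z = 4
  b = 7
  a = 11
  return 4
After dead-code-elim (1 stmts):
  return 4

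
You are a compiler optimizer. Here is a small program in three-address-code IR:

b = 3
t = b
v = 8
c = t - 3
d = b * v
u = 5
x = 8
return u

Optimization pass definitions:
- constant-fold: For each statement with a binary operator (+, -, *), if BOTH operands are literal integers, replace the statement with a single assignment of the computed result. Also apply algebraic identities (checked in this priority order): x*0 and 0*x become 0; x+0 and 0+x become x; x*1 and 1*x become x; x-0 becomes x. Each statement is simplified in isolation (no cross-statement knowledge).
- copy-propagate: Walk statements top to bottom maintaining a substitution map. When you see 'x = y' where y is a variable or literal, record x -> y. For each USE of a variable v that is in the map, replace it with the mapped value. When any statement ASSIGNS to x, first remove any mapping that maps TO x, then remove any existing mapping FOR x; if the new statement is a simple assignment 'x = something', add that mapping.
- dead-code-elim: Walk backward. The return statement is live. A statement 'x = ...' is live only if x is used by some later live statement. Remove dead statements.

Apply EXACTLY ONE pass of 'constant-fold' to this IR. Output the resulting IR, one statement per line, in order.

Applying constant-fold statement-by-statement:
  [1] b = 3  (unchanged)
  [2] t = b  (unchanged)
  [3] v = 8  (unchanged)
  [4] c = t - 3  (unchanged)
  [5] d = b * v  (unchanged)
  [6] u = 5  (unchanged)
  [7] x = 8  (unchanged)
  [8] return u  (unchanged)
Result (8 stmts):
  b = 3
  t = b
  v = 8
  c = t - 3
  d = b * v
  u = 5
  x = 8
  return u

Answer: b = 3
t = b
v = 8
c = t - 3
d = b * v
u = 5
x = 8
return u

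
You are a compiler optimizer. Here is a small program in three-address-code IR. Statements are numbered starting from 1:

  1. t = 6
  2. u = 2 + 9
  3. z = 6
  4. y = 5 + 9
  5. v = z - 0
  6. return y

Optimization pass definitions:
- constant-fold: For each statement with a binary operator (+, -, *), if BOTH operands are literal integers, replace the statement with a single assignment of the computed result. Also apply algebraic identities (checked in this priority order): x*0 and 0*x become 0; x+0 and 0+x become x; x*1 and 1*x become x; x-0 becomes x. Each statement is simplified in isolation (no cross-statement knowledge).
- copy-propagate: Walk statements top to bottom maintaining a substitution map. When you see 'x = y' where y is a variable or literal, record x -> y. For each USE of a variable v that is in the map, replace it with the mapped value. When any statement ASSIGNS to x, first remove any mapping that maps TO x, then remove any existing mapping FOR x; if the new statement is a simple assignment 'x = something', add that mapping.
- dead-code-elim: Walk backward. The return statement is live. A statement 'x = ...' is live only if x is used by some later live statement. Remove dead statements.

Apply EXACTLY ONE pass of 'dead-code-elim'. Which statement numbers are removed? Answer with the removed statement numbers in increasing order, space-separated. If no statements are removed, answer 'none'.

Answer: 1 2 3 5

Derivation:
Backward liveness scan:
Stmt 1 't = 6': DEAD (t not in live set [])
Stmt 2 'u = 2 + 9': DEAD (u not in live set [])
Stmt 3 'z = 6': DEAD (z not in live set [])
Stmt 4 'y = 5 + 9': KEEP (y is live); live-in = []
Stmt 5 'v = z - 0': DEAD (v not in live set ['y'])
Stmt 6 'return y': KEEP (return); live-in = ['y']
Removed statement numbers: [1, 2, 3, 5]
Surviving IR:
  y = 5 + 9
  return y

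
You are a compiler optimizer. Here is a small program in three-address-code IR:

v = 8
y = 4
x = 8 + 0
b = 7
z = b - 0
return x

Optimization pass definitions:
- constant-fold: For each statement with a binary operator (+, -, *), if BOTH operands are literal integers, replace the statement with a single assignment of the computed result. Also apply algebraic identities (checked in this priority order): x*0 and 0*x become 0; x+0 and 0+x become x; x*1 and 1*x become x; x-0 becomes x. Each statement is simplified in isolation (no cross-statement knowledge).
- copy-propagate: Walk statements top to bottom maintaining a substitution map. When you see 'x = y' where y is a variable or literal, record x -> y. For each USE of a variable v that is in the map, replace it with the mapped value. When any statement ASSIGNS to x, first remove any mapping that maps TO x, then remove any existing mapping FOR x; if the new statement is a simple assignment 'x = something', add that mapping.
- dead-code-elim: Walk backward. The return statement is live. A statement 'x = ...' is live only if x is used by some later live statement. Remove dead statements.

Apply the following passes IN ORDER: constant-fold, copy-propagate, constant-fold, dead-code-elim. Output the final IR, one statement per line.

Answer: return 8

Derivation:
Initial IR:
  v = 8
  y = 4
  x = 8 + 0
  b = 7
  z = b - 0
  return x
After constant-fold (6 stmts):
  v = 8
  y = 4
  x = 8
  b = 7
  z = b
  return x
After copy-propagate (6 stmts):
  v = 8
  y = 4
  x = 8
  b = 7
  z = 7
  return 8
After constant-fold (6 stmts):
  v = 8
  y = 4
  x = 8
  b = 7
  z = 7
  return 8
After dead-code-elim (1 stmts):
  return 8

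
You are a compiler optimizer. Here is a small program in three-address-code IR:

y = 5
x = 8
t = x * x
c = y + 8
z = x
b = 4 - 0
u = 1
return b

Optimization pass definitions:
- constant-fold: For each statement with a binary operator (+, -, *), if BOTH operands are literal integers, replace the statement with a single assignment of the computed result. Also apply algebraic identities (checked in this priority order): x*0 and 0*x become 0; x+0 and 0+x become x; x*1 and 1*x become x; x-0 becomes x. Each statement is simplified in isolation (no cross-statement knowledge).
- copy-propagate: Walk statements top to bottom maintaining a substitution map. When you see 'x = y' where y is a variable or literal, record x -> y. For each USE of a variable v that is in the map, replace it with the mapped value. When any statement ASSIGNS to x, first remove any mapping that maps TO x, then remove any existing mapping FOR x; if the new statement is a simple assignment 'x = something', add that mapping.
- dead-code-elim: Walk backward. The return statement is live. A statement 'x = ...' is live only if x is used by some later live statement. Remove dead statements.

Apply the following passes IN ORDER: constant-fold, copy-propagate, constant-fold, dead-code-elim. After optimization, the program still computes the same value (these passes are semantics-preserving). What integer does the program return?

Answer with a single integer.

Answer: 4

Derivation:
Initial IR:
  y = 5
  x = 8
  t = x * x
  c = y + 8
  z = x
  b = 4 - 0
  u = 1
  return b
After constant-fold (8 stmts):
  y = 5
  x = 8
  t = x * x
  c = y + 8
  z = x
  b = 4
  u = 1
  return b
After copy-propagate (8 stmts):
  y = 5
  x = 8
  t = 8 * 8
  c = 5 + 8
  z = 8
  b = 4
  u = 1
  return 4
After constant-fold (8 stmts):
  y = 5
  x = 8
  t = 64
  c = 13
  z = 8
  b = 4
  u = 1
  return 4
After dead-code-elim (1 stmts):
  return 4
Evaluate:
  y = 5  =>  y = 5
  x = 8  =>  x = 8
  t = x * x  =>  t = 64
  c = y + 8  =>  c = 13
  z = x  =>  z = 8
  b = 4 - 0  =>  b = 4
  u = 1  =>  u = 1
  return b = 4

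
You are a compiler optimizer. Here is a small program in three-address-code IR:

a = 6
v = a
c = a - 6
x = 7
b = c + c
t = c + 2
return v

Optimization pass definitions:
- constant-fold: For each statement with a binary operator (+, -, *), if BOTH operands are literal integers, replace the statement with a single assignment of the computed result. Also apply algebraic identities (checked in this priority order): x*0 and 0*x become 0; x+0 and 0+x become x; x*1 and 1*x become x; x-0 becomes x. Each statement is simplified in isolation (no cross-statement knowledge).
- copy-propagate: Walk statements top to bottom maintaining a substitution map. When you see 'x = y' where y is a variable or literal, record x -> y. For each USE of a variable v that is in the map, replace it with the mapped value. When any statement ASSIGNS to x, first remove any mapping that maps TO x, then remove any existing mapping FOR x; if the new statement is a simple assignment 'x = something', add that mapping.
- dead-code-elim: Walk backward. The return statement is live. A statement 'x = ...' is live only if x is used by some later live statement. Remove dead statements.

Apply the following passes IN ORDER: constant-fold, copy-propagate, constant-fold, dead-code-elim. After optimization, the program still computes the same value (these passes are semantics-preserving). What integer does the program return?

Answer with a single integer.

Initial IR:
  a = 6
  v = a
  c = a - 6
  x = 7
  b = c + c
  t = c + 2
  return v
After constant-fold (7 stmts):
  a = 6
  v = a
  c = a - 6
  x = 7
  b = c + c
  t = c + 2
  return v
After copy-propagate (7 stmts):
  a = 6
  v = 6
  c = 6 - 6
  x = 7
  b = c + c
  t = c + 2
  return 6
After constant-fold (7 stmts):
  a = 6
  v = 6
  c = 0
  x = 7
  b = c + c
  t = c + 2
  return 6
After dead-code-elim (1 stmts):
  return 6
Evaluate:
  a = 6  =>  a = 6
  v = a  =>  v = 6
  c = a - 6  =>  c = 0
  x = 7  =>  x = 7
  b = c + c  =>  b = 0
  t = c + 2  =>  t = 2
  return v = 6

Answer: 6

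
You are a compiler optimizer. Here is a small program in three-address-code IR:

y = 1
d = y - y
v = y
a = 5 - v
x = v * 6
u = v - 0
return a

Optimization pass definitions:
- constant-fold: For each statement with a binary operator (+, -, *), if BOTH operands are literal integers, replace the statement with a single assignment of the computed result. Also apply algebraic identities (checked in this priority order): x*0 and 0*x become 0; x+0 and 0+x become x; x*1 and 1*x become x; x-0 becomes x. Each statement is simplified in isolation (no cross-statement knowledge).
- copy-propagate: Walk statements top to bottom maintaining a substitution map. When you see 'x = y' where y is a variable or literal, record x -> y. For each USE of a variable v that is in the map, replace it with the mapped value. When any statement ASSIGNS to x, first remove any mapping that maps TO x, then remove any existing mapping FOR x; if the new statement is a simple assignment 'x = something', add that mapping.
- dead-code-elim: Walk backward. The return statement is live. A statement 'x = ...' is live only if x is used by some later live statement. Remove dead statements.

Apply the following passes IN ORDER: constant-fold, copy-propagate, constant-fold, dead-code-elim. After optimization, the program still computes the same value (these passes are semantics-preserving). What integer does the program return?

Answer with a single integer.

Answer: 4

Derivation:
Initial IR:
  y = 1
  d = y - y
  v = y
  a = 5 - v
  x = v * 6
  u = v - 0
  return a
After constant-fold (7 stmts):
  y = 1
  d = y - y
  v = y
  a = 5 - v
  x = v * 6
  u = v
  return a
After copy-propagate (7 stmts):
  y = 1
  d = 1 - 1
  v = 1
  a = 5 - 1
  x = 1 * 6
  u = 1
  return a
After constant-fold (7 stmts):
  y = 1
  d = 0
  v = 1
  a = 4
  x = 6
  u = 1
  return a
After dead-code-elim (2 stmts):
  a = 4
  return a
Evaluate:
  y = 1  =>  y = 1
  d = y - y  =>  d = 0
  v = y  =>  v = 1
  a = 5 - v  =>  a = 4
  x = v * 6  =>  x = 6
  u = v - 0  =>  u = 1
  return a = 4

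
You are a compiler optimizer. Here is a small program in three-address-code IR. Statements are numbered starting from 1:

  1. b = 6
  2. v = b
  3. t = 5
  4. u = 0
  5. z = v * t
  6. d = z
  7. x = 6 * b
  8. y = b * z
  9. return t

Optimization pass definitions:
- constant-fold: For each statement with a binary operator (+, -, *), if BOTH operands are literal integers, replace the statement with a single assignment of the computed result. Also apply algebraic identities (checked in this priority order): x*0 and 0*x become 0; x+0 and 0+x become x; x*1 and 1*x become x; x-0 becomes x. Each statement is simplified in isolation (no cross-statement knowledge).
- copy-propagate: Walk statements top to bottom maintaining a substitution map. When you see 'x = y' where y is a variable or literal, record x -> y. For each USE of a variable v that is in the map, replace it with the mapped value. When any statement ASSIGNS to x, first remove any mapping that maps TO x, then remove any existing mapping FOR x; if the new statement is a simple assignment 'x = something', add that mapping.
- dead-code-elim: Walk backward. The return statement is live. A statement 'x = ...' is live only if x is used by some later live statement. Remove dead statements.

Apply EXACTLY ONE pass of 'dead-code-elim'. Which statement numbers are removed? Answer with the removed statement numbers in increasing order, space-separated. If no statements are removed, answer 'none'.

Backward liveness scan:
Stmt 1 'b = 6': DEAD (b not in live set [])
Stmt 2 'v = b': DEAD (v not in live set [])
Stmt 3 't = 5': KEEP (t is live); live-in = []
Stmt 4 'u = 0': DEAD (u not in live set ['t'])
Stmt 5 'z = v * t': DEAD (z not in live set ['t'])
Stmt 6 'd = z': DEAD (d not in live set ['t'])
Stmt 7 'x = 6 * b': DEAD (x not in live set ['t'])
Stmt 8 'y = b * z': DEAD (y not in live set ['t'])
Stmt 9 'return t': KEEP (return); live-in = ['t']
Removed statement numbers: [1, 2, 4, 5, 6, 7, 8]
Surviving IR:
  t = 5
  return t

Answer: 1 2 4 5 6 7 8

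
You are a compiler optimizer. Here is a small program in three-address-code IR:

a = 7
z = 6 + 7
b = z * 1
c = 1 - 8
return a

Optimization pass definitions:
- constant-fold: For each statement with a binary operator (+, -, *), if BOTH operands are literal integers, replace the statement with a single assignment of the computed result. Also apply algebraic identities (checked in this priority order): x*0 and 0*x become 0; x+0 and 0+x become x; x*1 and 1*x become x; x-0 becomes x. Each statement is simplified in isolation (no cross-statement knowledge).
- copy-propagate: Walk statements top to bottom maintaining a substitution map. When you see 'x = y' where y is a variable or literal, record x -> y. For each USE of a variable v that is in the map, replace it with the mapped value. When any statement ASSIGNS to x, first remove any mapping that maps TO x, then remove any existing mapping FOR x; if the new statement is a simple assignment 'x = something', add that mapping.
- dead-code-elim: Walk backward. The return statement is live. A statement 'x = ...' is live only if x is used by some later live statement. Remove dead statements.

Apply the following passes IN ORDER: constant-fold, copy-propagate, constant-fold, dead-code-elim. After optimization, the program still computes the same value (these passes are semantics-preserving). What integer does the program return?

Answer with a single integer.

Initial IR:
  a = 7
  z = 6 + 7
  b = z * 1
  c = 1 - 8
  return a
After constant-fold (5 stmts):
  a = 7
  z = 13
  b = z
  c = -7
  return a
After copy-propagate (5 stmts):
  a = 7
  z = 13
  b = 13
  c = -7
  return 7
After constant-fold (5 stmts):
  a = 7
  z = 13
  b = 13
  c = -7
  return 7
After dead-code-elim (1 stmts):
  return 7
Evaluate:
  a = 7  =>  a = 7
  z = 6 + 7  =>  z = 13
  b = z * 1  =>  b = 13
  c = 1 - 8  =>  c = -7
  return a = 7

Answer: 7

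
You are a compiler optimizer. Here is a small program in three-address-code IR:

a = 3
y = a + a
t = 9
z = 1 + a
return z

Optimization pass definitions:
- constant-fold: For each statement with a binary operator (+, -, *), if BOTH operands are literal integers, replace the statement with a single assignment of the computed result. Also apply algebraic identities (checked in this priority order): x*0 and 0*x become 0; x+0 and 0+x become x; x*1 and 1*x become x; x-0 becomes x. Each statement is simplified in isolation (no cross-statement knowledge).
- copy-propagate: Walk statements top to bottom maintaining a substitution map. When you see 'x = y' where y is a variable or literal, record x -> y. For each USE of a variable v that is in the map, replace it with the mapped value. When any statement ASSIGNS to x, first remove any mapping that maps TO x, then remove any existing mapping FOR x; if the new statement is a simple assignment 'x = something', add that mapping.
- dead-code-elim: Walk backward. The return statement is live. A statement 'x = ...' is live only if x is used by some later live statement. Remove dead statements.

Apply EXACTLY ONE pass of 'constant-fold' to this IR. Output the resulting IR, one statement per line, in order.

Applying constant-fold statement-by-statement:
  [1] a = 3  (unchanged)
  [2] y = a + a  (unchanged)
  [3] t = 9  (unchanged)
  [4] z = 1 + a  (unchanged)
  [5] return z  (unchanged)
Result (5 stmts):
  a = 3
  y = a + a
  t = 9
  z = 1 + a
  return z

Answer: a = 3
y = a + a
t = 9
z = 1 + a
return z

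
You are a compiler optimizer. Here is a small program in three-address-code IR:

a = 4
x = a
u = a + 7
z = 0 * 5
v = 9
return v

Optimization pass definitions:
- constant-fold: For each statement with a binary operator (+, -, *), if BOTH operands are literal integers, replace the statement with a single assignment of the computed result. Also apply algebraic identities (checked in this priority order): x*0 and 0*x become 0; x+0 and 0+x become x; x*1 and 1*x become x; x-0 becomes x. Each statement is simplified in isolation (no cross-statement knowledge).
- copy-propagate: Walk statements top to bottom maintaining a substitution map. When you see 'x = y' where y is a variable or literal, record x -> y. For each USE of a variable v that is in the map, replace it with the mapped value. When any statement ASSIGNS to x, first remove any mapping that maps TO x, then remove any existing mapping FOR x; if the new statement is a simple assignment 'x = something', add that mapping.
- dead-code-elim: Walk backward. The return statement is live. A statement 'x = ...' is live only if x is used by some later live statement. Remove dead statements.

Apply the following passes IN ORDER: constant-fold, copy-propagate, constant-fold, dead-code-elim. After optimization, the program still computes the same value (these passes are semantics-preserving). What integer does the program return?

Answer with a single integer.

Answer: 9

Derivation:
Initial IR:
  a = 4
  x = a
  u = a + 7
  z = 0 * 5
  v = 9
  return v
After constant-fold (6 stmts):
  a = 4
  x = a
  u = a + 7
  z = 0
  v = 9
  return v
After copy-propagate (6 stmts):
  a = 4
  x = 4
  u = 4 + 7
  z = 0
  v = 9
  return 9
After constant-fold (6 stmts):
  a = 4
  x = 4
  u = 11
  z = 0
  v = 9
  return 9
After dead-code-elim (1 stmts):
  return 9
Evaluate:
  a = 4  =>  a = 4
  x = a  =>  x = 4
  u = a + 7  =>  u = 11
  z = 0 * 5  =>  z = 0
  v = 9  =>  v = 9
  return v = 9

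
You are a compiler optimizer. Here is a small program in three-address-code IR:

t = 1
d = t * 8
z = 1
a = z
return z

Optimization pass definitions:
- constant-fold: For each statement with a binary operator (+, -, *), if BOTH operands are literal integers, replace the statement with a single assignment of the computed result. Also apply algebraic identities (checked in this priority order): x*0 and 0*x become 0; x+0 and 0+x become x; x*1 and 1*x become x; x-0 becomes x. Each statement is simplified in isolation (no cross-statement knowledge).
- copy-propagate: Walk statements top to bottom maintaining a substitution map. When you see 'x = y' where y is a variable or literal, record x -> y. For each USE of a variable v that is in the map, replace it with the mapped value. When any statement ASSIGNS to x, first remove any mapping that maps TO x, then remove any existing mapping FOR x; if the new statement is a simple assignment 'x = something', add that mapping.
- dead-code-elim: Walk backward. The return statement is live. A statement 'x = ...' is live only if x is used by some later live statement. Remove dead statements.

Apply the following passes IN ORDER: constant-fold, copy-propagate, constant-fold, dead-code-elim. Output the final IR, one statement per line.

Initial IR:
  t = 1
  d = t * 8
  z = 1
  a = z
  return z
After constant-fold (5 stmts):
  t = 1
  d = t * 8
  z = 1
  a = z
  return z
After copy-propagate (5 stmts):
  t = 1
  d = 1 * 8
  z = 1
  a = 1
  return 1
After constant-fold (5 stmts):
  t = 1
  d = 8
  z = 1
  a = 1
  return 1
After dead-code-elim (1 stmts):
  return 1

Answer: return 1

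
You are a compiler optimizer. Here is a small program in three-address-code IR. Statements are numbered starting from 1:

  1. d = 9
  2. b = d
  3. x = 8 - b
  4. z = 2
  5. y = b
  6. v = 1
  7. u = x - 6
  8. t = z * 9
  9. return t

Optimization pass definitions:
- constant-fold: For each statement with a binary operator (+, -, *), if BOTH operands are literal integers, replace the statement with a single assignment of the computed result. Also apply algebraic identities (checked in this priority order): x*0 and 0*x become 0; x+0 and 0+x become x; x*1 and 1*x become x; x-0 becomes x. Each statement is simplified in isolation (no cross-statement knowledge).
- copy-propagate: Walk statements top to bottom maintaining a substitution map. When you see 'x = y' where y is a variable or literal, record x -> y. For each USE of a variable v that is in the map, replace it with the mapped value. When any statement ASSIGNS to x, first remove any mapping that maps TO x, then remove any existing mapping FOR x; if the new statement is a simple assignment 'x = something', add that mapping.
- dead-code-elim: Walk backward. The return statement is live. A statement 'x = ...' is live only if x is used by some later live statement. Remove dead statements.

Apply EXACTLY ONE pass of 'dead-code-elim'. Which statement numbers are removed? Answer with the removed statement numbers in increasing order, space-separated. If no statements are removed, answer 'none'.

Backward liveness scan:
Stmt 1 'd = 9': DEAD (d not in live set [])
Stmt 2 'b = d': DEAD (b not in live set [])
Stmt 3 'x = 8 - b': DEAD (x not in live set [])
Stmt 4 'z = 2': KEEP (z is live); live-in = []
Stmt 5 'y = b': DEAD (y not in live set ['z'])
Stmt 6 'v = 1': DEAD (v not in live set ['z'])
Stmt 7 'u = x - 6': DEAD (u not in live set ['z'])
Stmt 8 't = z * 9': KEEP (t is live); live-in = ['z']
Stmt 9 'return t': KEEP (return); live-in = ['t']
Removed statement numbers: [1, 2, 3, 5, 6, 7]
Surviving IR:
  z = 2
  t = z * 9
  return t

Answer: 1 2 3 5 6 7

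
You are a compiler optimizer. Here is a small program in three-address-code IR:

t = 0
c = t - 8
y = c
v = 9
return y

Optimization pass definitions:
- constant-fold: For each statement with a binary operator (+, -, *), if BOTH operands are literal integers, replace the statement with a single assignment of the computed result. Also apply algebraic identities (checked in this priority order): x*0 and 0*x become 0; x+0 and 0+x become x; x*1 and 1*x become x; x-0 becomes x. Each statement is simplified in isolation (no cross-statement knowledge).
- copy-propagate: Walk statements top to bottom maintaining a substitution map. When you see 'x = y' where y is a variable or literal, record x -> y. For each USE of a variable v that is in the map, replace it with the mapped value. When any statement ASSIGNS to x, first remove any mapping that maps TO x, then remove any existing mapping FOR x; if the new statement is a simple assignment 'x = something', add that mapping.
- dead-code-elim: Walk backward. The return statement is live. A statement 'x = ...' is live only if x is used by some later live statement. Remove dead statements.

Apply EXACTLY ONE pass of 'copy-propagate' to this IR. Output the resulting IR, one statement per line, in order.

Answer: t = 0
c = 0 - 8
y = c
v = 9
return c

Derivation:
Applying copy-propagate statement-by-statement:
  [1] t = 0  (unchanged)
  [2] c = t - 8  -> c = 0 - 8
  [3] y = c  (unchanged)
  [4] v = 9  (unchanged)
  [5] return y  -> return c
Result (5 stmts):
  t = 0
  c = 0 - 8
  y = c
  v = 9
  return c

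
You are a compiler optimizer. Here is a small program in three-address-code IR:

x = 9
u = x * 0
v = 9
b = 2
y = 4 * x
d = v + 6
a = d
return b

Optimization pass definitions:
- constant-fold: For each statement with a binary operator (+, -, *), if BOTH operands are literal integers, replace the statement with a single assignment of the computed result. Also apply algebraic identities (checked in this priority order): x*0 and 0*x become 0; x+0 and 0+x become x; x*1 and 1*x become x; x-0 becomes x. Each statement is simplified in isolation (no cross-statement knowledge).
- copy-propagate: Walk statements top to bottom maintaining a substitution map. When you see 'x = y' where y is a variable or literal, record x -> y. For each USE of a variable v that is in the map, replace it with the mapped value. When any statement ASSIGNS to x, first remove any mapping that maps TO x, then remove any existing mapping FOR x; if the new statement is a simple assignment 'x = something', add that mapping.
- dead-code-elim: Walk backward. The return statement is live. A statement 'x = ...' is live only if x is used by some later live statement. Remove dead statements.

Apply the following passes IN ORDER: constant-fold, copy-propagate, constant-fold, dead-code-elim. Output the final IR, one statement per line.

Initial IR:
  x = 9
  u = x * 0
  v = 9
  b = 2
  y = 4 * x
  d = v + 6
  a = d
  return b
After constant-fold (8 stmts):
  x = 9
  u = 0
  v = 9
  b = 2
  y = 4 * x
  d = v + 6
  a = d
  return b
After copy-propagate (8 stmts):
  x = 9
  u = 0
  v = 9
  b = 2
  y = 4 * 9
  d = 9 + 6
  a = d
  return 2
After constant-fold (8 stmts):
  x = 9
  u = 0
  v = 9
  b = 2
  y = 36
  d = 15
  a = d
  return 2
After dead-code-elim (1 stmts):
  return 2

Answer: return 2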